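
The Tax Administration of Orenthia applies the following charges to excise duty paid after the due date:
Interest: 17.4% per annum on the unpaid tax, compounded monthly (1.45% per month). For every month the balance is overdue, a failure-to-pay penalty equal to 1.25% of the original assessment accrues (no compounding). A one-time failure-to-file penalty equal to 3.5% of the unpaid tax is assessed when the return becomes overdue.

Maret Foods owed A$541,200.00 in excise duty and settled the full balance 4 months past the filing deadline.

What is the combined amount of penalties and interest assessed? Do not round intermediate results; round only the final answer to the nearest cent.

A$78,080.95

Failure-to-file penalty: 3.5% × A$541,200.00 = A$18,942.00
Failure-to-pay penalty = 1.25% × A$541,200.00 × 4 mo = A$27,060.00
Interest: A$541,200.00 × ((1 + 0.0145)^4 − 1) = A$541,200.00 × 0.0592737… = A$32,078.9474…
Penalties + interest = A$46,002.0000 + A$32,078.9474… = A$78,080.95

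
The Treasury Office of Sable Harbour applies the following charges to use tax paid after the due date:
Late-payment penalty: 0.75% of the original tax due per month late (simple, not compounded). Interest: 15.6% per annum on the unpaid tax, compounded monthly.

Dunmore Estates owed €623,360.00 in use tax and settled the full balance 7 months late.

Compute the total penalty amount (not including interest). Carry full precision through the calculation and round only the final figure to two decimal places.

Late-payment penalty = 0.75% × €623,360.00 × 7 mo = €32,726.40

€32,726.40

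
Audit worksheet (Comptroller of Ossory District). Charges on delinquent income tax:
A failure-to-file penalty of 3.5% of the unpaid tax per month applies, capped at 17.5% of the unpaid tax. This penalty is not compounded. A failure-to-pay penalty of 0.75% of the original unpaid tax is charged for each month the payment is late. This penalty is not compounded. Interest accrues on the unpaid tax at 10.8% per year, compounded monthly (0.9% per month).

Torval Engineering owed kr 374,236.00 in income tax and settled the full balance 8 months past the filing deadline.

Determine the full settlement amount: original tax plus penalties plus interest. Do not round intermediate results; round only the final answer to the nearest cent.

kr 489,990.67

Failure-to-file: 8 × 3.5% × kr 374,236.00 = kr 104,786.08, capped at 17.5% × kr 374,236.00 = kr 65,491.30
Failure-to-pay penalty: 8 × 0.75% × kr 374,236.00 = kr 22,454.16
Interest: kr 374,236.00 × ((1 + 0.009)^8 − 1) = kr 374,236.00 × 0.0743093… = kr 27,809.2102…
Total = kr 374,236.00 + kr 87,945.4600 + kr 27,809.2102… = kr 489,990.67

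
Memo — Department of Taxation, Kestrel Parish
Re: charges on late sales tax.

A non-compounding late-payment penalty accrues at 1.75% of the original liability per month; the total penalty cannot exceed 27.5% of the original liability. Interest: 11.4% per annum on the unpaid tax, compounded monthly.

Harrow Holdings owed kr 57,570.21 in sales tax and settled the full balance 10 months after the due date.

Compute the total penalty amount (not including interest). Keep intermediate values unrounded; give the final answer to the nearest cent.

Penalty: 10 × 1.75% × kr 57,570.21 = kr 10,074.79… (below the 27.5% cap of kr 15,831.81…)

kr 10,074.79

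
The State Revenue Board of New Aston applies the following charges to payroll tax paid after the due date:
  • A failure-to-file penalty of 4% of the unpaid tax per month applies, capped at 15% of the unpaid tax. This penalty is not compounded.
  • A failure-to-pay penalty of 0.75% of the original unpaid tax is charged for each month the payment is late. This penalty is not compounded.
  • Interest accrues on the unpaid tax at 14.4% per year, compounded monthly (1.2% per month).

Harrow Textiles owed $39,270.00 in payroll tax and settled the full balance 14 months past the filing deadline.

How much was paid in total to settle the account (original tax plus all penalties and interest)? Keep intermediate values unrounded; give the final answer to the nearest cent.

$56,421.34

Failure-to-file: 14 × 4% × $39,270.00 = $21,991.20, capped at 15% × $39,270.00 = $5,890.50
Failure-to-pay penalty: 14 × 0.75% × $39,270.00 = $4,123.35
Interest: $39,270.00 × ((1 + 0.012)^14 − 1) = $39,270.00 × 0.1817543… = $7,137.4896…
Total = $39,270.00 + $10,013.8500 + $7,137.4896… = $56,421.34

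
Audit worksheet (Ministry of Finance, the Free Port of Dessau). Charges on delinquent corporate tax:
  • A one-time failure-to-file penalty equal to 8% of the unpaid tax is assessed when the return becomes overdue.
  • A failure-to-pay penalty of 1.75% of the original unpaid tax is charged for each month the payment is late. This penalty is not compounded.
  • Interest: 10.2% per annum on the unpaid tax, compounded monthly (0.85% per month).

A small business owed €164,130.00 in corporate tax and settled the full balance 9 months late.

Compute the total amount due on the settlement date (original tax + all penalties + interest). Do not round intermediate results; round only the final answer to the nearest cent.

Failure-to-file penalty: 8% × €164,130.00 = €13,130.40
Failure-to-pay penalty: 9 × 1.75% × €164,130.00 = €25,850.48…
Interest: €164,130.00 × ((1 + 0.0085)^9 − 1) = €164,130.00 × 0.0791532… = €12,991.4229…
Total = €164,130.00 + €38,980.8750 + €12,991.4229… = €216,102.30

€216,102.30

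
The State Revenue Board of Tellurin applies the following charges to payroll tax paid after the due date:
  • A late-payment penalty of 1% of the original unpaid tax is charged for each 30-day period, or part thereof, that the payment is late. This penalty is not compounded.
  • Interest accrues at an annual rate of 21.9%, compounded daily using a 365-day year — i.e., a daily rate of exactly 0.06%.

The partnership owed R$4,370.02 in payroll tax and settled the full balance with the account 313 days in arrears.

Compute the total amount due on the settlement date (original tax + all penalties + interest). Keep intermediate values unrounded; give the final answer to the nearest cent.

R$5,753.24

Penalty periods: ⌈313/30⌉ = 11; penalty = 11 × 1% × R$4,370.02 = R$480.70…
Interest: R$4,370.02 × ((1 + 0.0006)^313 − 1) = R$4,370.02 × 0.20652422… = R$902.5150…
Total = R$4,370.02 + R$480.7022 + R$902.5150… = R$5,753.24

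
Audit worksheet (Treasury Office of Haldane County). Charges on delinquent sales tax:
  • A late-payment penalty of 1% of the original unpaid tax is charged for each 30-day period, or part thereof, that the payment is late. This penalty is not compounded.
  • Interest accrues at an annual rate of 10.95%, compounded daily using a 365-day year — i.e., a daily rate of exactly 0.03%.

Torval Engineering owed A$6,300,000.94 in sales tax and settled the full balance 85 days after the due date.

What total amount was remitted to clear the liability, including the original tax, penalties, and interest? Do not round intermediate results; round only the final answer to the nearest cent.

Penalty periods: ⌈85/30⌉ = 3; penalty = 3 × 1% × A$6,300,000.94 = A$189,000.03…
Interest: A$6,300,000.94 × ((1 + 0.0003)^85 − 1) = A$6,300,000.94 × 0.02582398… = A$162,691.1189…
Total = A$6,300,000.94 + A$189,000.0282 + A$162,691.1189… = A$6,651,692.09

A$6,651,692.09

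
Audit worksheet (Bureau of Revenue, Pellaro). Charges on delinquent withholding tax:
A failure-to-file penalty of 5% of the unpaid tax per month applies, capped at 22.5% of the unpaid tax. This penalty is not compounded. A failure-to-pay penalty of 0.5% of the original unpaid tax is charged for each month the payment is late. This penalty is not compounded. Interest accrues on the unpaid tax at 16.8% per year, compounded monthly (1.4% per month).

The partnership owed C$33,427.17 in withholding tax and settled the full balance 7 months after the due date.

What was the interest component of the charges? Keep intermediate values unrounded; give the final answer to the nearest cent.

C$3,416.70

Interest: C$33,427.17 × ((1 + 0.014)^7 − 1) = C$33,427.17 × 0.1022134… = C$3,416.7046…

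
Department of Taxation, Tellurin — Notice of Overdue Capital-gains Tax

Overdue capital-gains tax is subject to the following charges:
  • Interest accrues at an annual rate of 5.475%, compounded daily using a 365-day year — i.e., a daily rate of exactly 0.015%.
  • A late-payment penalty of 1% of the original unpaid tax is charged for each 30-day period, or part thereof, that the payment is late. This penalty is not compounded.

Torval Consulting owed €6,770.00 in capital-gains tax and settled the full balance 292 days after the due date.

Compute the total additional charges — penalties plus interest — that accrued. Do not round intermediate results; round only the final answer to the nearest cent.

Penalty periods: ⌈292/30⌉ = 10; penalty = 10 × 1% × €6,770.00 = €677.00
Interest: €6,770.00 × ((1 + 0.00015)^292 − 1) = €6,770.00 × 0.04476995… = €303.0925…
Penalties + interest = €677.0000 + €303.0925… = €980.09

€980.09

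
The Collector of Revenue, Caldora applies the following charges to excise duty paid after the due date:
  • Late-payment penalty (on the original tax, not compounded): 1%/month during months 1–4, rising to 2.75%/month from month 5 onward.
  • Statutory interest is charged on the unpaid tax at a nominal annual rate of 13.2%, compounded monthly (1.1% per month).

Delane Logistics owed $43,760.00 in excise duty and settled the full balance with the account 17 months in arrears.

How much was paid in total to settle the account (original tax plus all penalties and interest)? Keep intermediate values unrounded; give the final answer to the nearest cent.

Penalty, months 1–4: 4 × 1% × $43,760.00 = $1,750.40
Penalty, months 5–17: 13 × 2.75% × $43,760.00 = $15,644.20
Interest: $43,760.00 × ((1 + 0.011)^17 − 1) = $43,760.00 × 0.2043969… = $8,944.4103…
Total = $43,760.00 + $17,394.6000 + $8,944.4103… = $70,099.01

$70,099.01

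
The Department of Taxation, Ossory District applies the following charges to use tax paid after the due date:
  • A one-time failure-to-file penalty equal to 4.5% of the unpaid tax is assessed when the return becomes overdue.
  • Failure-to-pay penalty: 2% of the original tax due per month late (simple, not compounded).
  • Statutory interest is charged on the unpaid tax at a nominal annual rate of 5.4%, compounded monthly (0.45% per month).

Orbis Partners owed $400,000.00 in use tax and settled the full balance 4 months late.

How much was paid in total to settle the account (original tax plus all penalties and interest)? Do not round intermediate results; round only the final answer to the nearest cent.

$457,248.75

Failure-to-file penalty: 4.5% × $400,000.00 = $18,000.00
Failure-to-pay penalty: 4 × 2% × $400,000.00 = $32,000.00
Interest: $400,000.00 × ((1 + 0.0045)^4 − 1) = $400,000.00 × 0.0181219… = $7,248.7460…
Total = $400,000.00 + $50,000.0000 + $7,248.7460… = $457,248.75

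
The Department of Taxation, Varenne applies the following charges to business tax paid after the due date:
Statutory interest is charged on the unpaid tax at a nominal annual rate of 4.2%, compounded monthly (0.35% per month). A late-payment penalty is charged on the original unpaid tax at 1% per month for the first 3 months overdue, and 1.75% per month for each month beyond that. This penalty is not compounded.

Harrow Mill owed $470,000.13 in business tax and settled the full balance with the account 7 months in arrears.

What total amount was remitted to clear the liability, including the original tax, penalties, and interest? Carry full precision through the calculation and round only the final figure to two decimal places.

Penalty, months 1–3: 3 × 1% × $470,000.13 = $14,100.00…
Penalty, months 4–7: 4 × 1.75% × $470,000.13 = $32,900.01…
Interest: $470,000.13 × ((1 + 0.0035)^7 − 1) = $470,000.13 × 0.0247588… = $11,636.6185…
Total = $470,000.13 + $47,000.0130 + $11,636.6185… = $528,636.76

$528,636.76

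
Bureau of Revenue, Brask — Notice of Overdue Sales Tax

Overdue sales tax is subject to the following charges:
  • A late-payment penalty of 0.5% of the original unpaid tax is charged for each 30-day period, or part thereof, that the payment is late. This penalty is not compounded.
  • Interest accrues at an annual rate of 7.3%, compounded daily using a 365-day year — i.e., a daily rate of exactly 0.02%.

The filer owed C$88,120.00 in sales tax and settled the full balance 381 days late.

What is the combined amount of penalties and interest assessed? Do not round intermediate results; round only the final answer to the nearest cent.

C$12,704.28

Penalty periods: ⌈381/30⌉ = 13; penalty = 13 × 0.5% × C$88,120.00 = C$5,727.80
Interest: C$88,120.00 × ((1 + 0.0002)^381 − 1) = C$88,120.00 × 0.07917017… = C$6,976.4750…
Penalties + interest = C$5,727.8000 + C$6,976.4750… = C$12,704.28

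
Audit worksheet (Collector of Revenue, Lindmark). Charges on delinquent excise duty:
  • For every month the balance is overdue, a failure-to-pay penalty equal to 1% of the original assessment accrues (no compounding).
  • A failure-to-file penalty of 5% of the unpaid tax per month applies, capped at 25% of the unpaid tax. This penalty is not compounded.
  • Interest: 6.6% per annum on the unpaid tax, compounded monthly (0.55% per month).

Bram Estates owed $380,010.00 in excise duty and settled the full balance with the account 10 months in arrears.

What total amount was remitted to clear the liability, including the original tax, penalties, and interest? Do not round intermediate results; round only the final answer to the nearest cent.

Failure-to-file: 10 × 5% × $380,010.00 = $190,005.00, capped at 25% × $380,010.00 = $95,002.50
Failure-to-pay penalty: 10 × 1% × $380,010.00 = $38,001.00
Interest: $380,010.00 × ((1 + 0.0055)^10 − 1) = $380,010.00 × 0.0563814… = $21,425.4990…
Total = $380,010.00 + $133,003.5000 + $21,425.4990… = $534,439.00

$534,439.00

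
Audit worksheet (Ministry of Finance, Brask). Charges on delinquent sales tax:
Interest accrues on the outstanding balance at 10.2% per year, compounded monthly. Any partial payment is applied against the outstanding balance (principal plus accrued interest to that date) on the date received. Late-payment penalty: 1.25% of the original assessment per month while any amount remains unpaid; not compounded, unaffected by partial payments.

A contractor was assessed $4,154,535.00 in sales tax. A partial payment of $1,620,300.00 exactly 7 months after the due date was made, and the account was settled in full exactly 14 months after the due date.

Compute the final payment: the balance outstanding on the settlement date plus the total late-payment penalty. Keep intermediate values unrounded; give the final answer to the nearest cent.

Monthly rate = 10.2% ÷ 12 = 0.85%
Balance at month 7: $4,154,535.0000 × (1 + 0.0085)^7 = $4,408,123.3628…
After $1,620,300.00 payment: $4,408,123.3628… − $1,620,300.00 = $2,787,823.3628…
Balance at month 14: $2,787,823.3628… × (1 + 0.0085)^7 = $2,957,989.1123…
Penalty: 14 × 1.25% × $4,154,535.00 = $727,043.63…
Final settlement = outstanding balance + penalty = $2,957,989.1123… + $727,043.63… = $3,685,032.74

$3,685,032.74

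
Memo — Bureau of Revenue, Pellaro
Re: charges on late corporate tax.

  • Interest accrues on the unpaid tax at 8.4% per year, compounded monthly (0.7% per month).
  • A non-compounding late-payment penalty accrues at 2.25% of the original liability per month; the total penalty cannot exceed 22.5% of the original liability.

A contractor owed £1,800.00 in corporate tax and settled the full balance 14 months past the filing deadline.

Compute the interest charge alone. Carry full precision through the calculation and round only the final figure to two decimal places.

Interest: £1,800.00 × ((1 + 0.007)^14 − 1) = £1,800.00 × 0.1025863… = £184.6553…

£184.66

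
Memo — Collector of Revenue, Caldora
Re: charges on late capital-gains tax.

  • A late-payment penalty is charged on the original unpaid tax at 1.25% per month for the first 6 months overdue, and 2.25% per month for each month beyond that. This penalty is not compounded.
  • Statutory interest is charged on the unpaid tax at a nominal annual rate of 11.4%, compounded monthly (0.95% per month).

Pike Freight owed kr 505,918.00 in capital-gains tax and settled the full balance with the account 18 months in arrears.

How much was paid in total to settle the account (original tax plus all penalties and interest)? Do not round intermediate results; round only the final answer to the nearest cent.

Penalty, months 1–6: 6 × 1.25% × kr 505,918.00 = kr 37,943.85
Penalty, months 7–18: 12 × 2.25% × kr 505,918.00 = kr 136,597.86
Interest: kr 505,918.00 × ((1 + 0.0095)^18 − 1) = kr 505,918.00 × 0.1855335… = kr 93,864.7214…
Total = kr 505,918.00 + kr 174,541.7100 + kr 93,864.7214… = kr 774,324.43

kr 774,324.43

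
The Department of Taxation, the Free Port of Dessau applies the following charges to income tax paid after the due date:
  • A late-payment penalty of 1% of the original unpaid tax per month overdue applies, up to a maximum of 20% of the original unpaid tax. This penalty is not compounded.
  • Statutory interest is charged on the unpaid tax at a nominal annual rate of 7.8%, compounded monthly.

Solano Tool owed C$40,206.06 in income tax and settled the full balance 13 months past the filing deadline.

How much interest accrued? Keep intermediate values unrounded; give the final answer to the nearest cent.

C$3,533.12

Interest (7.8%/yr ÷ 12 = 0.65%/month): C$40,206.06 × ((1 + 0.0065)^13 − 1) = C$3,533.1210…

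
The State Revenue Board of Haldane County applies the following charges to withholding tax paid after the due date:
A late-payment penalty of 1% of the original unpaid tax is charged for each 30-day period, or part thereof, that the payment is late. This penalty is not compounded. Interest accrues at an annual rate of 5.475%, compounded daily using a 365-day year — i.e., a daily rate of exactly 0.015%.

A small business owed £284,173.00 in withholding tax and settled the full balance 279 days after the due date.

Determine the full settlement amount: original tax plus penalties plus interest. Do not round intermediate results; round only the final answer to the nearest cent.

Penalty periods: ⌈279/30⌉ = 10; penalty = 10 × 1% × £284,173.00 = £28,417.30
Interest: £284,173.00 × ((1 + 0.00015)^279 − 1) = £284,173.00 × 0.04273478… = £12,144.0717…
Total = £284,173.00 + £28,417.3000 + £12,144.0717… = £324,734.37

£324,734.37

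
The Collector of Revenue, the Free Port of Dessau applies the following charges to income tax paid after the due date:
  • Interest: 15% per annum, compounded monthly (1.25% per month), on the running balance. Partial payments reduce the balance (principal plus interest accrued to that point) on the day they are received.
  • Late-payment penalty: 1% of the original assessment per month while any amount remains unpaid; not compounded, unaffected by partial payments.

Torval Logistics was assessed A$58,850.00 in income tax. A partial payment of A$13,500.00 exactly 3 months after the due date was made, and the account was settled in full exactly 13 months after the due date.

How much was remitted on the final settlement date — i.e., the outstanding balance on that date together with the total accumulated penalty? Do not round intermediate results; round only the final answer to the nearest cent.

A$61,529.13

Balance at month 3: A$58,850.0000 × (1 + 0.0125)^3 = A$61,084.5759…
After A$13,500.00 payment: A$61,084.5759… − A$13,500.00 = A$47,584.5759…
Balance at month 13: A$47,584.5759… × (1 + 0.0125)^10 = A$53,878.6272…
Penalty: 13 × 1% × A$58,850.00 = A$7,650.50
Final settlement = outstanding balance + penalty = A$53,878.6272… + A$7,650.50 = A$61,529.13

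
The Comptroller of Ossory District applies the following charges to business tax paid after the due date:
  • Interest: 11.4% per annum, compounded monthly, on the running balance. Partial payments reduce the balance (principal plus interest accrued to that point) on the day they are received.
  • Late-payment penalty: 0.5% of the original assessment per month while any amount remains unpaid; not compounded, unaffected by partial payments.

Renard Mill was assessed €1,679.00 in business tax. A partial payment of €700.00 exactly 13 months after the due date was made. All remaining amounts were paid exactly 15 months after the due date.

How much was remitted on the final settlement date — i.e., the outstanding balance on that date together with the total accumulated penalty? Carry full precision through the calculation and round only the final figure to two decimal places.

€1,347.40

Monthly rate = 11.4% ÷ 12 = 0.95%
Balance at month 13: €1,679.0000 × (1 + 0.0095)^13 = €1,898.5975…
After €700.00 payment: €1,898.5975… − €700.00 = €1,198.5975…
Balance at month 15: €1,198.5975… × (1 + 0.0095)^2 = €1,221.4790…
Penalty: 15 × 0.5% × €1,679.00 = €125.93…
Final settlement = outstanding balance + penalty = €1,221.4790… + €125.93… = €1,347.40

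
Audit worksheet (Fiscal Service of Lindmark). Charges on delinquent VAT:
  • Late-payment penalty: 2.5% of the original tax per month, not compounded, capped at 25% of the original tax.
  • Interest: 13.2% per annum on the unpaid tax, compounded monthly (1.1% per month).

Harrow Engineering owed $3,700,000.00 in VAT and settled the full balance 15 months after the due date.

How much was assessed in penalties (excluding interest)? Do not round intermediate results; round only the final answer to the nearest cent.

$925,000.00

Penalty (uncapped): 15 × 2.5% × $3,700,000.00 = $1,387,500.00; cap = 25% × $3,700,000.00 = $925,000.00 → penalty = $925,000.00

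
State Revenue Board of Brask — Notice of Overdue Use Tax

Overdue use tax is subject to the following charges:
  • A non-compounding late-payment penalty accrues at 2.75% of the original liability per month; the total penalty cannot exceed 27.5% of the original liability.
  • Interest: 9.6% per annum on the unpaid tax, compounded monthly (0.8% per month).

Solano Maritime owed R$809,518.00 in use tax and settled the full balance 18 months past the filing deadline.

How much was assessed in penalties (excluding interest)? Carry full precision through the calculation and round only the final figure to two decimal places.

Penalty (uncapped): 18 × 2.75% × R$809,518.00 = R$400,711.41; cap = 27.5% × R$809,518.00 = R$222,617.45 → penalty = R$222,617.45

R$222,617.45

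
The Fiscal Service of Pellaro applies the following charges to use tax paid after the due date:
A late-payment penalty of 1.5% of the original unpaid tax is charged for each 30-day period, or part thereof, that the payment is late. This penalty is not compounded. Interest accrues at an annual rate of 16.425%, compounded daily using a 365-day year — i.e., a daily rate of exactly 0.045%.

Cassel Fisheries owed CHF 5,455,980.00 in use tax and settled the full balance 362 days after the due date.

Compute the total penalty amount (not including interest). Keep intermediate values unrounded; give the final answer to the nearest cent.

Penalty periods: ⌈362/30⌉ = 13; penalty = 13 × 1.5% × CHF 5,455,980.00 = CHF 1,063,916.10

CHF 1,063,916.10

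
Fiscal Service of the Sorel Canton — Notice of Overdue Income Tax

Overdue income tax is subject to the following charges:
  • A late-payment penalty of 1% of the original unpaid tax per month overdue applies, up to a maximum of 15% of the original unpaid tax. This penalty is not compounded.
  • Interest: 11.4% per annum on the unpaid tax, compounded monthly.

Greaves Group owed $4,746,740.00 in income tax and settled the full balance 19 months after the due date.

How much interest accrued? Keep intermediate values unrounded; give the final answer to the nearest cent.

$934,139.62

Interest (11.4%/yr ÷ 12 = 0.95%/month): $4,746,740.00 × ((1 + 0.0095)^19 − 1) = $934,139.6192…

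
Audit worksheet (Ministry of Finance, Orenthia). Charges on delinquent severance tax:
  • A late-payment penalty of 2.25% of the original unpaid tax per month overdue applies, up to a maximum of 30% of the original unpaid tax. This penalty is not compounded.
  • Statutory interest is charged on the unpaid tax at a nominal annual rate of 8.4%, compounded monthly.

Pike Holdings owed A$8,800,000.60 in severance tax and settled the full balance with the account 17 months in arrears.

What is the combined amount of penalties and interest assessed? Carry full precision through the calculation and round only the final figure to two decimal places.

Penalty (uncapped): 17 × 2.25% × A$8,800,000.60 = A$3,366,000.23…; cap = 30% × A$8,800,000.60 = A$2,640,000.18 → penalty = A$2,640,000.18
Interest (8.4%/yr ÷ 12 = 0.7%/month): A$8,800,000.60 × ((1 + 0.007)^17 − 1) = A$1,107,947.0023…
Penalties + interest = A$2,640,000.1800 + A$1,107,947.0023… = A$3,747,947.18

A$3,747,947.18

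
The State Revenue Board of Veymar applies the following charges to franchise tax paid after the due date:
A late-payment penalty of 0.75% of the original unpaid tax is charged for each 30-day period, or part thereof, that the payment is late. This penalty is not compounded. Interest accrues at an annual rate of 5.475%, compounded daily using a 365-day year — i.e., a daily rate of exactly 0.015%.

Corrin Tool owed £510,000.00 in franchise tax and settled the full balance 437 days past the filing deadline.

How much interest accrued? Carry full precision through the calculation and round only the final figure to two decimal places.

Interest: £510,000.00 × ((1 + 0.00015)^437 − 1) = £510,000.00 × 0.06774087… = £34,547.8460…

£34,547.85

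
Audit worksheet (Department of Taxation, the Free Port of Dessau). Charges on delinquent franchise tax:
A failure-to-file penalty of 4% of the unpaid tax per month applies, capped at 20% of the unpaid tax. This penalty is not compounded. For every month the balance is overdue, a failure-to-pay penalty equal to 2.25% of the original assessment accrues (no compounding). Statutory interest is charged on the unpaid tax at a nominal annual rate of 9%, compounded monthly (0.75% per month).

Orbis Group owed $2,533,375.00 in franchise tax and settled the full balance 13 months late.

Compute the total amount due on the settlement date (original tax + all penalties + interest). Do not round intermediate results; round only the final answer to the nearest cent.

$4,039,492.91

Failure-to-file: 13 × 4% × $2,533,375.00 = $1,317,355.00, capped at 20% × $2,533,375.00 = $506,675.00
Failure-to-pay penalty = 2.25% × $2,533,375.00 × 13 mo = $741,012.19…
Interest: $2,533,375.00 × ((1 + 0.0075)^13 − 1) = $2,533,375.00 × 0.1020104… = $258,430.7223…
Total = $2,533,375.00 + $1,247,687.1875 + $258,430.7223… = $4,039,492.91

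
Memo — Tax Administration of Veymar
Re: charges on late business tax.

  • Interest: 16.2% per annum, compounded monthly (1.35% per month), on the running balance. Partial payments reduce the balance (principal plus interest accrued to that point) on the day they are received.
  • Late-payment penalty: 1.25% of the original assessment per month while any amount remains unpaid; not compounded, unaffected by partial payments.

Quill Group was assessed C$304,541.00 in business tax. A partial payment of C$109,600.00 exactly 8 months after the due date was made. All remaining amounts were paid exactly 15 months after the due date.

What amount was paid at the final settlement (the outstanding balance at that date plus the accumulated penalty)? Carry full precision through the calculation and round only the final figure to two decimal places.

Balance at month 8: C$304,541.0000 × (1 + 0.0135)^8 = C$339,028.1765…
After C$109,600.00 payment: C$339,028.1765… − C$109,600.00 = C$229,428.1765…
Balance at month 15: C$229,428.1765… × (1 + 0.0135)^7 = C$252,007.2438…
Penalty: 15 × 1.25% × C$304,541.00 = C$57,101.44…
Final settlement = outstanding balance + penalty = C$252,007.2438… + C$57,101.44… = C$309,108.68

C$309,108.68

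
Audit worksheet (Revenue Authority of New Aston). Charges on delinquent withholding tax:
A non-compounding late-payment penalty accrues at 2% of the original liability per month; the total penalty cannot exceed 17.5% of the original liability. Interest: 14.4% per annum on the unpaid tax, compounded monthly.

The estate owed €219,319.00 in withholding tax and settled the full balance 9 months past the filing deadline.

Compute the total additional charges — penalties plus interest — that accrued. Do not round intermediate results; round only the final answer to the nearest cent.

€63,236.64

Penalty (uncapped): 9 × 2% × €219,319.00 = €39,477.42; cap = 17.5% × €219,319.00 = €38,380.83… → penalty = €38,380.83…
Interest (14.4%/yr ÷ 12 = 1.2%/month): €219,319.00 × ((1 + 0.012)^9 − 1) = €24,855.8162…
Penalties + interest = €38,380.8250 + €24,855.8162… = €63,236.64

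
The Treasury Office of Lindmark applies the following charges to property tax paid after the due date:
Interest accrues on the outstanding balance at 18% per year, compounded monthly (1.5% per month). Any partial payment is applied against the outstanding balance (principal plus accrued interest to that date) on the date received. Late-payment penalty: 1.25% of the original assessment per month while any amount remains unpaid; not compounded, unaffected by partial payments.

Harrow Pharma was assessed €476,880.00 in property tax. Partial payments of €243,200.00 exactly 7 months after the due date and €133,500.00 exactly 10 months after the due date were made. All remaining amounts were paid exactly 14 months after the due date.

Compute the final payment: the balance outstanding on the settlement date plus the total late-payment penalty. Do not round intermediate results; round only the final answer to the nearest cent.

Balance at month 7: €476,880.0000 × (1 + 0.015)^7 = €529,262.8421…
After €243,200.00 payment: €529,262.8421… − €243,200.00 = €286,062.8421…
Balance at month 10: €286,062.8421… × (1 + 0.015)^3 = €299,129.7278…
After €133,500.00 payment: €299,129.7278… − €133,500.00 = €165,629.7278…
Balance at month 14: €165,629.7278… × (1 + 0.015)^4 = €175,793.3560…
Penalty: 14 × 1.25% × €476,880.00 = €83,454.00
Final settlement = outstanding balance + penalty = €175,793.3560… + €83,454.00 = €259,247.36

€259,247.36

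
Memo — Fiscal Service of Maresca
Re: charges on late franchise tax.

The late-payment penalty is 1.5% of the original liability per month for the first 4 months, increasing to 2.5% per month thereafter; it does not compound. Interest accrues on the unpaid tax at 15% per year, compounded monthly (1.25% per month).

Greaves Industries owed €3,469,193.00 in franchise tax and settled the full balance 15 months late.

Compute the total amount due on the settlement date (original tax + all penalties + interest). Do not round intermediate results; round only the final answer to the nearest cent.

Penalty, months 1–4: 4 × 1.5% × €3,469,193.00 = €208,151.58
Penalty, months 5–15: 11 × 2.5% × €3,469,193.00 = €954,028.08…
Interest: €3,469,193.00 × ((1 + 0.0125)^15 − 1) = €3,469,193.00 × 0.2048292… = €710,591.9676…
Total = €3,469,193.00 + €1,162,179.6550 + €710,591.9676… = €5,341,964.62

€5,341,964.62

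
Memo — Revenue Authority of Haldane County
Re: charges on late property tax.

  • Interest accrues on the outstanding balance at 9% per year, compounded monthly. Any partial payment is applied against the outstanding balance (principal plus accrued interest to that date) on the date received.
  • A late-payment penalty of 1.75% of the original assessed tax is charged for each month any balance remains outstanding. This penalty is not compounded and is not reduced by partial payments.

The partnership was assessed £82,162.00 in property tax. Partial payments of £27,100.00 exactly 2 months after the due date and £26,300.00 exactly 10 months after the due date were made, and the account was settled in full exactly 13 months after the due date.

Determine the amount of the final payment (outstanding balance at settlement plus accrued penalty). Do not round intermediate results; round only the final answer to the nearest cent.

£52,917.53

Monthly rate = 9% ÷ 12 = 0.75%
Balance at month 2: £82,162.0000 × (1 + 0.0075)^2 = £83,399.0516…
After £27,100.00 payment: £83,399.0516… − £27,100.00 = £56,299.0516…
Balance at month 10: £56,299.0516… × (1 + 0.0075)^8 = £59,767.0083…
After £26,300.00 payment: £59,767.0083… − £26,300.00 = £33,467.0083…
Balance at month 13: £33,467.0083… × (1 + 0.0075)^3 = £34,225.6777…
Penalty: 13 × 1.75% × £82,162.00 = £18,691.86…
Final settlement = outstanding balance + penalty = £34,225.6777… + £18,691.86… = £52,917.53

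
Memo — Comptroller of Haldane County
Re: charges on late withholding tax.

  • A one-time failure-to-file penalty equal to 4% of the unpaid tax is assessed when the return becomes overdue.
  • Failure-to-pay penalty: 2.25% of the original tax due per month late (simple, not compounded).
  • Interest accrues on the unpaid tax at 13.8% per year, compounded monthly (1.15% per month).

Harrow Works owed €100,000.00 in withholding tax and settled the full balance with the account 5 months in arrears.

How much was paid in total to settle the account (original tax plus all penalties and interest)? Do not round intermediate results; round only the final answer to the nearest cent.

€121,133.78

Failure-to-file penalty: 4% × €100,000.00 = €4,000.00
Failure-to-pay penalty: 5 × 2.25% × €100,000.00 = €11,250.00
Interest: €100,000.00 × ((1 + 0.0115)^5 − 1) = €100,000.00 × 0.0588378… = €5,883.7796…
Total = €100,000.00 + €15,250.0000 + €5,883.7796… = €121,133.78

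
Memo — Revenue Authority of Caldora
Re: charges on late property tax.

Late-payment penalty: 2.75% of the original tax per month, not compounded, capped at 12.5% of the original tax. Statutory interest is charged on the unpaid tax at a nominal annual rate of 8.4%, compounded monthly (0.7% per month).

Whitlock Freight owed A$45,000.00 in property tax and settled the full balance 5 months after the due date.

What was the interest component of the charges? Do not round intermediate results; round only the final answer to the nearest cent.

Interest: A$45,000.00 × ((1 + 0.007)^5 − 1) = A$45,000.00 × 0.0354934… = A$1,597.2049…

A$1,597.20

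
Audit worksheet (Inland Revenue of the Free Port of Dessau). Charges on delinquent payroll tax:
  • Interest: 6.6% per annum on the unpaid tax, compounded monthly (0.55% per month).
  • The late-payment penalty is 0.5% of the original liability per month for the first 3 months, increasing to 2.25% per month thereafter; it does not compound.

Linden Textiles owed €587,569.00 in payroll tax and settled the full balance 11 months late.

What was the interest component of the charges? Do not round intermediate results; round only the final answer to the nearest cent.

€36,541.80

Interest: €587,569.00 × ((1 + 0.0055)^11 − 1) = €587,569.00 × 0.0621915… = €36,541.8011…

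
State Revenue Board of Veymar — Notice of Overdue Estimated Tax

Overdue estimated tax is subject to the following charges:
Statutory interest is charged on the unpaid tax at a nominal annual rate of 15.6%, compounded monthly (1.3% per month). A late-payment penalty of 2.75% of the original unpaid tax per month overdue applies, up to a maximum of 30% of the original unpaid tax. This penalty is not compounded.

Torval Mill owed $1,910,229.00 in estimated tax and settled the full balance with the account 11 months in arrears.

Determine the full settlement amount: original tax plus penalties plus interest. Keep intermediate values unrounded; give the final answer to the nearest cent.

$2,774,926.83

Penalty (uncapped): 11 × 2.75% × $1,910,229.00 = $577,844.27…; cap = 30% × $1,910,229.00 = $573,068.70 → penalty = $573,068.70
Interest: $1,910,229.00 × ((1 + 0.013)^11 − 1) = $1,910,229.00 × 0.1526671… = $291,629.1293…
Total = $1,910,229.00 + $573,068.7000 + $291,629.1293… = $2,774,926.83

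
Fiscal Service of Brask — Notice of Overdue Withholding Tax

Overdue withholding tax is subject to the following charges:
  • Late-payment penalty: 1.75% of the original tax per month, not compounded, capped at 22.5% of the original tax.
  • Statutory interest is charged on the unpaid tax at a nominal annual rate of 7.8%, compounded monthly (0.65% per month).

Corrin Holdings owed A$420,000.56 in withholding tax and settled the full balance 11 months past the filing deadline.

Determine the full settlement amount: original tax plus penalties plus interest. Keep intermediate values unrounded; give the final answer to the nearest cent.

A$531,875.97

Penalty: 11 × 1.75% × A$420,000.56 = A$80,850.11… (below the 22.5% cap of A$94,500.13…)
Interest: A$420,000.56 × ((1 + 0.0065)^11 − 1) = A$420,000.56 × 0.0738697… = A$31,025.2976…
Total = A$420,000.56 + A$80,850.1078 + A$31,025.2976… = A$531,875.97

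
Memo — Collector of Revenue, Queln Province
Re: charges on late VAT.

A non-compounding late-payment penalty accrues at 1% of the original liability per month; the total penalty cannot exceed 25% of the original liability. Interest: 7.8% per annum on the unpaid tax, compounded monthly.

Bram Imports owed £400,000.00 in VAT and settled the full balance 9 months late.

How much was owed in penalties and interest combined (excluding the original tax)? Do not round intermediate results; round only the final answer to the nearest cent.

Penalty: 9 × 1% × £400,000.00 = £36,000.00 (below the 25% cap of £100,000.00)
Interest (7.8%/yr ÷ 12 = 0.65%/month): £400,000.00 × ((1 + 0.0065)^9 − 1) = £24,017.7180…
Penalties + interest = £36,000.0000 + £24,017.7180… = £60,017.72

£60,017.72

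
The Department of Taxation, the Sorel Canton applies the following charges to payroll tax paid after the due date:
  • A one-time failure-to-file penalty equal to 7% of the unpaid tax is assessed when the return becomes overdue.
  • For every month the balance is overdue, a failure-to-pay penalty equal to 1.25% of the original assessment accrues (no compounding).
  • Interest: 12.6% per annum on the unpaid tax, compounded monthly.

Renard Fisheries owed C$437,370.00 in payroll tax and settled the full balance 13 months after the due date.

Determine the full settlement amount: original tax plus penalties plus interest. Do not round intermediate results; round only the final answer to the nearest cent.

Failure-to-file penalty: 7% × C$437,370.00 = C$30,615.90
Failure-to-pay penalty: 13 × 1.25% × C$437,370.00 = C$71,072.63…
Interest (12.6%/yr ÷ 12 = 1.05%/month): C$437,370.00 × ((1 + 0.0105)^13 − 1) = C$63,610.8471…
Total = C$437,370.00 + C$101,688.5250 + C$63,610.8471… = C$602,669.37

C$602,669.37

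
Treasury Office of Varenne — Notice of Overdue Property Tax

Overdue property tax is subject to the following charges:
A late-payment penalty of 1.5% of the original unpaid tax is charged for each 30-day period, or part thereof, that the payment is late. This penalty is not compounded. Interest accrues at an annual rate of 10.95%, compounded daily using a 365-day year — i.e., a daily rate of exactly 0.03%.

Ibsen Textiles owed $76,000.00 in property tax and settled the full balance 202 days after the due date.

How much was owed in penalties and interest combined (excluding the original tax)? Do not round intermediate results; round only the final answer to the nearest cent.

$12,727.28

Penalty periods: ⌈202/30⌉ = 7; penalty = 7 × 1.5% × $76,000.00 = $7,980.00
Interest: $76,000.00 × ((1 + 0.0003)^202 − 1) = $76,000.00 × 0.06246418… = $4,747.2780…
Penalties + interest = $7,980.0000 + $4,747.2780… = $12,727.28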